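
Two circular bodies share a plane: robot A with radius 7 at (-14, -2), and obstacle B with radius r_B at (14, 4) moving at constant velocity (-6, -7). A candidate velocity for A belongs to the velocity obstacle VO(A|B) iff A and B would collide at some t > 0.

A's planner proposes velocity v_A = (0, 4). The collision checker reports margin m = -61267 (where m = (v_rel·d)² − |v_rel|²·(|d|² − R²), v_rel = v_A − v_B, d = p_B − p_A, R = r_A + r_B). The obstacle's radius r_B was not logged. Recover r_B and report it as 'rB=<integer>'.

m = -61267
d = (28, 6);  v_rel = (6, 11),  |v_rel|² = 157
v_rel×d = (6)·(6) − (11)·(28) = -272
since m = R²·157 − (-272)²:  R² = (73984 + -61267) / 157 = 81
R = √81 = 9  ⇒  r_B = 9 − 7 = 2

rB=2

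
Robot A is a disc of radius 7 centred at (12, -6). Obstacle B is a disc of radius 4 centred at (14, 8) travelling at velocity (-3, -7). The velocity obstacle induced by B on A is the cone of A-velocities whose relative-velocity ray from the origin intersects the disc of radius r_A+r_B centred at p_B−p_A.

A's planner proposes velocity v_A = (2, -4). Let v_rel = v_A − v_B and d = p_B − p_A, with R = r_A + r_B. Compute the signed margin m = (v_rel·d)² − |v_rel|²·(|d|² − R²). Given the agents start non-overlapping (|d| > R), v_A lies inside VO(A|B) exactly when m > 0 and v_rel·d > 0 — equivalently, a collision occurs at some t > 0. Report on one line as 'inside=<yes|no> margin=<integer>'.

d = (2, 14),  |d|² = 200;  R = 7+4 = 11,  c = 200−11² = 79
v_rel = (5, 3),  |v_rel|² = 34;  v_rel·d = (5)·(2) + (3)·(14) = 52
34·t² − 104·t + 79 = 0  ⇒  m = 52² − 34·79 = 18
m = 18 > 0,  v_rel·d = 52 > 0  ⇒  inside

inside=yes margin=18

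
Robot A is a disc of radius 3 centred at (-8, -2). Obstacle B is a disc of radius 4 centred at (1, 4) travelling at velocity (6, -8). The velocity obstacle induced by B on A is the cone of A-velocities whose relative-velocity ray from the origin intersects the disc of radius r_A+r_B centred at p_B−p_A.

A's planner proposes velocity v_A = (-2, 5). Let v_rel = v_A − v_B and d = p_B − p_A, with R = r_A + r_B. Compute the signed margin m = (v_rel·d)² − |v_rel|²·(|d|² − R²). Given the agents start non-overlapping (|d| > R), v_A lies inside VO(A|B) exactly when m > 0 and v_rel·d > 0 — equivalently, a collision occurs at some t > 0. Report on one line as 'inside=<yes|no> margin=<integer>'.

d = (9, 6),  |d|² = 117;  R = 3+4 = 7,  c = 117−7² = 68
v_rel = (-8, 13),  |v_rel|² = 233;  v_rel·d = (-8)·(9) + (13)·(6) = 6
233·t² − 12·t + 68 = 0  ⇒  m = 6² − 233·68 = -15808
m = -15808 < 0,  v_rel·d = 6 > 0  ⇒  outside

inside=no margin=-15808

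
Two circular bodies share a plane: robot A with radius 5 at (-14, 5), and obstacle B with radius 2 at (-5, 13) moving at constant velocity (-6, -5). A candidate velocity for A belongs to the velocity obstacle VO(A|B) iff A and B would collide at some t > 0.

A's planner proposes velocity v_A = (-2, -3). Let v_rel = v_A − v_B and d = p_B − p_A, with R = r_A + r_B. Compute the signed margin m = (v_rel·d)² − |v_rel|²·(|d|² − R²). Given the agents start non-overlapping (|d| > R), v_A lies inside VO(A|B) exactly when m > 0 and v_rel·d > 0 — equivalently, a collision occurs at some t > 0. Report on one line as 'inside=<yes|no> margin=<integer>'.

d = (9, 8),  |d|² = 145;  R = 5+2 = 7,  c = 145−7² = 96
v_rel = (4, 2),  |v_rel|² = 20;  v_rel·d = (4)·(9) + (2)·(8) = 52
20·t² − 104·t + 96 = 0  ⇒  m = 52² − 20·96 = 784
m = 784 > 0,  v_rel·d = 52 > 0  ⇒  inside

inside=yes margin=784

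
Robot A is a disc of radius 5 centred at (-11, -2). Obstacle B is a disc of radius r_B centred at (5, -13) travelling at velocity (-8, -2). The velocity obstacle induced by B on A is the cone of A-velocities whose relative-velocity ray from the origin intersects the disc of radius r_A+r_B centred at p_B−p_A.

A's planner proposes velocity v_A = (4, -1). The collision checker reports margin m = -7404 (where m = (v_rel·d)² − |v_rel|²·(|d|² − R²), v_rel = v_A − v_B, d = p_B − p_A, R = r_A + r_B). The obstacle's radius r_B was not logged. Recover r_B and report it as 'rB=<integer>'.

m = -7404
d = (16, -11);  v_rel = (12, 1),  |v_rel|² = 145
v_rel×d = (12)·(-11) − (1)·(16) = -148
since m = R²·145 − (-148)²:  R² = (21904 + -7404) / 145 = 100
R = √100 = 10  ⇒  r_B = 10 − 5 = 5

rB=5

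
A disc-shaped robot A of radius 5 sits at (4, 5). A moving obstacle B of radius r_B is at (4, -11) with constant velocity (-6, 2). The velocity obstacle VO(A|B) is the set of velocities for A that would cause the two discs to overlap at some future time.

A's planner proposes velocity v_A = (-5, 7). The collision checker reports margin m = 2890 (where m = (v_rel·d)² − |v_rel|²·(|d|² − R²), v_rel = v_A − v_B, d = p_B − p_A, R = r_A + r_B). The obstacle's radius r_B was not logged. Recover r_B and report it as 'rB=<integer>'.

m = 2890
d = (0, -16);  v_rel = (1, 5),  |v_rel|² = 26
v_rel×d = (1)·(-16) − (5)·(0) = -16
since m = R²·26 − (-16)²:  R² = (256 + 2890) / 26 = 121
R = √121 = 11  ⇒  r_B = 11 − 5 = 6

rB=6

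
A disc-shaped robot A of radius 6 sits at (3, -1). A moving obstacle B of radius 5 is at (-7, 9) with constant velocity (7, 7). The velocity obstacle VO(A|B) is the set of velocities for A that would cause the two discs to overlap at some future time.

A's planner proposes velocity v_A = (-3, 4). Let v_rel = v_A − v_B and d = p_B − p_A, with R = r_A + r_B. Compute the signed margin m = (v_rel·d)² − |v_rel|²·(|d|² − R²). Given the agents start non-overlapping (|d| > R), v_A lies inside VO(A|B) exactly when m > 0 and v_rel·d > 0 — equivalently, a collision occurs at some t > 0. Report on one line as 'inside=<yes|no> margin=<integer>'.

d = (-10, 10),  |d|² = 200;  R = 6+5 = 11,  c = 200−11² = 79
v_rel = (-10, -3),  |v_rel|² = 109;  v_rel·d = (-10)·(-10) + (-3)·(10) = 70
109·t² − 140·t + 79 = 0  ⇒  m = 70² − 109·79 = -3711
m = -3711 < 0,  v_rel·d = 70 > 0  ⇒  outside

inside=no margin=-3711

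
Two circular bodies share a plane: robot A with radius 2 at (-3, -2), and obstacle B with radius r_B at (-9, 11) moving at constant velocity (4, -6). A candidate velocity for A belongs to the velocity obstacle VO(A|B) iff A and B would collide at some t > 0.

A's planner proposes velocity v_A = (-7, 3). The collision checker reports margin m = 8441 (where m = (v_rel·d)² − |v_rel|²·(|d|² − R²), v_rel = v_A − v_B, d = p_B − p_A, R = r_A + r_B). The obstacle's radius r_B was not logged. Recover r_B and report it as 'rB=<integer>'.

m = 8441
d = (-6, 13);  v_rel = (-11, 9),  |v_rel|² = 202
v_rel×d = (-11)·(13) − (9)·(-6) = -89
since m = R²·202 − (-89)²:  R² = (7921 + 8441) / 202 = 81
R = √81 = 9  ⇒  r_B = 9 − 2 = 7

rB=7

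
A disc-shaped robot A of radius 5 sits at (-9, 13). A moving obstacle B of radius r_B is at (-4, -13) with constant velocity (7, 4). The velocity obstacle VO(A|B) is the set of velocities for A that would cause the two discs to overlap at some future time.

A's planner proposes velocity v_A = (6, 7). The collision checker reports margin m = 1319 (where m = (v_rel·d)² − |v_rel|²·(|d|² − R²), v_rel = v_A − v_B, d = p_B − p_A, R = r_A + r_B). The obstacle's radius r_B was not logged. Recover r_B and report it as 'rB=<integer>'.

m = 1319
d = (5, -26);  v_rel = (-1, 3),  |v_rel|² = 10
v_rel×d = (-1)·(-26) − (3)·(5) = 11
since m = R²·10 − 11²:  R² = (121 + 1319) / 10 = 144
R = √144 = 12  ⇒  r_B = 12 − 5 = 7

rB=7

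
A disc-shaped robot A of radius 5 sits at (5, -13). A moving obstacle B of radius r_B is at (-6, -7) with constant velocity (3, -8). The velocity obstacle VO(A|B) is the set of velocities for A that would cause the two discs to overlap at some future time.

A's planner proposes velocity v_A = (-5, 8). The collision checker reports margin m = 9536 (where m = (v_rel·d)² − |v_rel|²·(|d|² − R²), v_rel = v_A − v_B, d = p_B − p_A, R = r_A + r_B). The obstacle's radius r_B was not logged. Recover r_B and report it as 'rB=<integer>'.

m = 9536
d = (-11, 6);  v_rel = (-8, 16),  |v_rel|² = 320
v_rel×d = (-8)·(6) − (16)·(-11) = 128
since m = R²·320 − 128²:  R² = (16384 + 9536) / 320 = 81
R = √81 = 9  ⇒  r_B = 9 − 5 = 4

rB=4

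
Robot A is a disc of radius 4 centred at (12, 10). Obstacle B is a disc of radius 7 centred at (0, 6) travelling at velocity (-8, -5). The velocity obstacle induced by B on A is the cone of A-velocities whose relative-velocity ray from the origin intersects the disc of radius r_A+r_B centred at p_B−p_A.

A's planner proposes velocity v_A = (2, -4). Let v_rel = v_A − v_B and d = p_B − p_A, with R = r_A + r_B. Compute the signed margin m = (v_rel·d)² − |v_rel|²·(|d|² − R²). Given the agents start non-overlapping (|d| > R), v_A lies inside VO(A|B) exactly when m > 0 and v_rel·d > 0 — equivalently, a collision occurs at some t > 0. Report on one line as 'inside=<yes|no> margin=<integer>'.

d = (-12, -4),  |d|² = 160;  R = 4+7 = 11,  c = 160−11² = 39
v_rel = (10, 1),  |v_rel|² = 101;  v_rel·d = (10)·(-12) + (1)·(-4) = -124
101·t² + 248·t + 39 = 0  ⇒  m = (-124)² − 101·39 = 11437
m = 11437 > 0,  v_rel·d = -124 < 0  ⇒  outside

inside=no margin=11437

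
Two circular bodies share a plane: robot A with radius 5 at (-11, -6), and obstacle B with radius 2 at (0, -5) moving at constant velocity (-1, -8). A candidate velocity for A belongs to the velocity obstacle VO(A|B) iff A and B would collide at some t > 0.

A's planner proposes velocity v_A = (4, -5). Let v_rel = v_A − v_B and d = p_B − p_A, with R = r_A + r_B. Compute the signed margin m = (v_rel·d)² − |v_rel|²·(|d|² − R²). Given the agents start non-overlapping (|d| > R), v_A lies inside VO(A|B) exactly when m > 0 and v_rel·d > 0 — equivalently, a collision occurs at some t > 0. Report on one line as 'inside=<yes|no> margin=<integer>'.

d = (11, 1),  |d|² = 122;  R = 5+2 = 7,  c = 122−7² = 73
v_rel = (5, 3),  |v_rel|² = 34;  v_rel·d = (5)·(11) + (3)·(1) = 58
34·t² − 116·t + 73 = 0  ⇒  m = 58² − 34·73 = 882
m = 882 > 0,  v_rel·d = 58 > 0  ⇒  inside

inside=yes margin=882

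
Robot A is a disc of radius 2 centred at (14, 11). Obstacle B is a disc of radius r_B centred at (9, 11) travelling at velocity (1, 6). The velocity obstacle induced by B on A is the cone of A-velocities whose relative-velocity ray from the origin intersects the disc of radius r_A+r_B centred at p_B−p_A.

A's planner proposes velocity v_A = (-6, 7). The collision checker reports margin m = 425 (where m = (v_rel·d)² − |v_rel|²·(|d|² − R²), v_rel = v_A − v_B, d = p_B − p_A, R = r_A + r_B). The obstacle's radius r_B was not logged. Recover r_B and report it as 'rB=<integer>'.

m = 425
d = (-5, 0);  v_rel = (-7, 1),  |v_rel|² = 50
v_rel×d = (-7)·(0) − (1)·(-5) = 5
since m = R²·50 − 5²:  R² = (25 + 425) / 50 = 9
R = √9 = 3  ⇒  r_B = 3 − 2 = 1

rB=1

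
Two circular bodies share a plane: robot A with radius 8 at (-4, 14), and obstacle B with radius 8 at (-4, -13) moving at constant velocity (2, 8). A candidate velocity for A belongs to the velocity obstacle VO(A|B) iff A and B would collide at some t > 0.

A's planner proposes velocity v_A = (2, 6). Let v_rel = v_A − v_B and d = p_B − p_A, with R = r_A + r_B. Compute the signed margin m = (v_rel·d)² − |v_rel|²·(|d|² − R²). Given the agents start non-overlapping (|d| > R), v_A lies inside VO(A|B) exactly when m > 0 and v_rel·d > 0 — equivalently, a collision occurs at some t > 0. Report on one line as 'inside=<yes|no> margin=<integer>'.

d = (0, -27),  |d|² = 729;  R = 8+8 = 16,  c = 729−16² = 473
v_rel = (0, -2),  |v_rel|² = 4;  v_rel·d = (0)·(0) + (-2)·(-27) = 54
4·t² − 108·t + 473 = 0  ⇒  m = 54² − 4·473 = 1024
m = 1024 > 0,  v_rel·d = 54 > 0  ⇒  inside

inside=yes margin=1024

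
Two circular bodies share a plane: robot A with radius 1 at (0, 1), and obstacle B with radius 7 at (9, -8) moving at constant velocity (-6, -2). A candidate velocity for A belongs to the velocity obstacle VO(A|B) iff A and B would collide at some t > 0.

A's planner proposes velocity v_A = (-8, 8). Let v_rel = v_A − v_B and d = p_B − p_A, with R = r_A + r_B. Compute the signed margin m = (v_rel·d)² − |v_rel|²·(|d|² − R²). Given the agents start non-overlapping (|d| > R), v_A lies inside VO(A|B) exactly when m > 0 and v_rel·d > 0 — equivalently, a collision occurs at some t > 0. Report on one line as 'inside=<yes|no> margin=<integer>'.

d = (9, -9),  |d|² = 162;  R = 1+7 = 8,  c = 162−8² = 98
v_rel = (-2, 10),  |v_rel|² = 104;  v_rel·d = (-2)·(9) + (10)·(-9) = -108
104·t² + 216·t + 98 = 0  ⇒  m = (-108)² − 104·98 = 1472
m = 1472 > 0,  v_rel·d = -108 < 0  ⇒  outside

inside=no margin=1472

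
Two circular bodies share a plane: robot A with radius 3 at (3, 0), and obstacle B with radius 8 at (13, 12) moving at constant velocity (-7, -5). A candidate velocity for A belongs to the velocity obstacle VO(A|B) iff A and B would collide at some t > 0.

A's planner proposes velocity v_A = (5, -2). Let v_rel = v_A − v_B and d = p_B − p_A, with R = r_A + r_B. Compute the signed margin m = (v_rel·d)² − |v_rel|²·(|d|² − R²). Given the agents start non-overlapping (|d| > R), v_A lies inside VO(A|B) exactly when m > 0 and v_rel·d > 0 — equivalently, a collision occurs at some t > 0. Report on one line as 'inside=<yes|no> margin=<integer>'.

d = (10, 12),  |d|² = 244;  R = 3+8 = 11,  c = 244−11² = 123
v_rel = (12, 3),  |v_rel|² = 153;  v_rel·d = (12)·(10) + (3)·(12) = 156
153·t² − 312·t + 123 = 0  ⇒  m = 156² − 153·123 = 5517
m = 5517 > 0,  v_rel·d = 156 > 0  ⇒  inside

inside=yes margin=5517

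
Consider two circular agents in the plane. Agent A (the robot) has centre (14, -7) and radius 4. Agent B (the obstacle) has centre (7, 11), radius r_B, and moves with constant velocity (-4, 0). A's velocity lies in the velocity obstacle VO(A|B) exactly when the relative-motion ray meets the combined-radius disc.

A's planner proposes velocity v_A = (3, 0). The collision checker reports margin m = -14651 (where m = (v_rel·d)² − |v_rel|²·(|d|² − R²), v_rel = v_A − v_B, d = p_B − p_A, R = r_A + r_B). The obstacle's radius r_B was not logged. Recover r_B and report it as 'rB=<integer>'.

m = -14651
d = (-7, 18);  v_rel = (7, 0),  |v_rel|² = 49
v_rel×d = (7)·(18) − (0)·(-7) = 126
since m = R²·49 − 126²:  R² = (15876 + -14651) / 49 = 25
R = √25 = 5  ⇒  r_B = 5 − 4 = 1

rB=1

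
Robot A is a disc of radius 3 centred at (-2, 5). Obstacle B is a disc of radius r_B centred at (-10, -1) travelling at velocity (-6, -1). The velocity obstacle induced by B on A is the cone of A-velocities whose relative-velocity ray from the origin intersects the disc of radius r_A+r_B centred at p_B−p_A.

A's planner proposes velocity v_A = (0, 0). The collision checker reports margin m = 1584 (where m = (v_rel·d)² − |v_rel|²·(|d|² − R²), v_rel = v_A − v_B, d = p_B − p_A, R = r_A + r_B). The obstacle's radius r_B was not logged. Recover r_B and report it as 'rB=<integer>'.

m = 1584
d = (-8, -6);  v_rel = (6, 1),  |v_rel|² = 37
v_rel×d = (6)·(-6) − (1)·(-8) = -28
since m = R²·37 − (-28)²:  R² = (784 + 1584) / 37 = 64
R = √64 = 8  ⇒  r_B = 8 − 3 = 5

rB=5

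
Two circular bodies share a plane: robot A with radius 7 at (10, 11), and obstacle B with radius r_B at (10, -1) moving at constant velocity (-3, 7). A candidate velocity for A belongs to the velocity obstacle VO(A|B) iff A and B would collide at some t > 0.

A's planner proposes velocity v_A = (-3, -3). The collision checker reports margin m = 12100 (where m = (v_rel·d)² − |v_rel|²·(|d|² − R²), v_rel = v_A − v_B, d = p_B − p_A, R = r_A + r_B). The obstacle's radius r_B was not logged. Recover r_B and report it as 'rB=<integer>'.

m = 12100
d = (0, -12);  v_rel = (0, -10),  |v_rel|² = 100
v_rel×d = (0)·(-12) − (-10)·(0) = 0
since m = R²·100 − 0²:  R² = (0 + 12100) / 100 = 121
R = √121 = 11  ⇒  r_B = 11 − 7 = 4

rB=4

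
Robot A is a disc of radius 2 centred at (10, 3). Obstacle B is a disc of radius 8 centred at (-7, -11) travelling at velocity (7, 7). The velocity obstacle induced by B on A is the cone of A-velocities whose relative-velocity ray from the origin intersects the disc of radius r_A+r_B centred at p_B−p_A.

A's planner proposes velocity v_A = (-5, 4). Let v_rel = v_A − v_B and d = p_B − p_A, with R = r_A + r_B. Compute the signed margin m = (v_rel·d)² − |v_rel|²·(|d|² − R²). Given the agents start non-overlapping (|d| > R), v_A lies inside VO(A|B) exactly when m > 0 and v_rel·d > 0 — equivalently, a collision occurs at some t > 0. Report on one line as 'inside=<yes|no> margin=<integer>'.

d = (-17, -14),  |d|² = 485;  R = 2+8 = 10,  c = 485−10² = 385
v_rel = (-12, -3),  |v_rel|² = 153;  v_rel·d = (-12)·(-17) + (-3)·(-14) = 246
153·t² − 492·t + 385 = 0  ⇒  m = 246² − 153·385 = 1611
m = 1611 > 0,  v_rel·d = 246 > 0  ⇒  inside

inside=yes margin=1611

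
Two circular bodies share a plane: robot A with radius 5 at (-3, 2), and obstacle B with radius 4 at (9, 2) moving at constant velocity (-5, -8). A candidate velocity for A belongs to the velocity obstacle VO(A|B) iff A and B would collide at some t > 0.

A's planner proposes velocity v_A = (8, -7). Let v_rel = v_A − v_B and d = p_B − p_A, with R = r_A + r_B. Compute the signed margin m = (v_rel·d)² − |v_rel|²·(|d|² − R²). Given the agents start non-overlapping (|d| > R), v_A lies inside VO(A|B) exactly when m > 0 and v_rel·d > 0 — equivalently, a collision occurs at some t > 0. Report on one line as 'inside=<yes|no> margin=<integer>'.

d = (12, 0),  |d|² = 144;  R = 5+4 = 9,  c = 144−9² = 63
v_rel = (13, 1),  |v_rel|² = 170;  v_rel·d = (13)·(12) + (1)·(0) = 156
170·t² − 312·t + 63 = 0  ⇒  m = 156² − 170·63 = 13626
m = 13626 > 0,  v_rel·d = 156 > 0  ⇒  inside

inside=yes margin=13626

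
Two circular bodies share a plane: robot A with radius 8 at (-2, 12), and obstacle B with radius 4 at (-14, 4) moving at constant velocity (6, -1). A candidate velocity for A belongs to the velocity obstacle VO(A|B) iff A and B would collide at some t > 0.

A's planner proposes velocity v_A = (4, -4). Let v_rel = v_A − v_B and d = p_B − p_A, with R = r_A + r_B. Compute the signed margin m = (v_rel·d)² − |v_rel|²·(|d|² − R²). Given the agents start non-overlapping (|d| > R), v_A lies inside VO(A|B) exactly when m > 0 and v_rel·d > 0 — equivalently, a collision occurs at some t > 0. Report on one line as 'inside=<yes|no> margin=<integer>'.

d = (-12, -8),  |d|² = 208;  R = 8+4 = 12,  c = 208−12² = 64
v_rel = (-2, -3),  |v_rel|² = 13;  v_rel·d = (-2)·(-12) + (-3)·(-8) = 48
13·t² − 96·t + 64 = 0  ⇒  m = 48² − 13·64 = 1472
m = 1472 > 0,  v_rel·d = 48 > 0  ⇒  inside

inside=yes margin=1472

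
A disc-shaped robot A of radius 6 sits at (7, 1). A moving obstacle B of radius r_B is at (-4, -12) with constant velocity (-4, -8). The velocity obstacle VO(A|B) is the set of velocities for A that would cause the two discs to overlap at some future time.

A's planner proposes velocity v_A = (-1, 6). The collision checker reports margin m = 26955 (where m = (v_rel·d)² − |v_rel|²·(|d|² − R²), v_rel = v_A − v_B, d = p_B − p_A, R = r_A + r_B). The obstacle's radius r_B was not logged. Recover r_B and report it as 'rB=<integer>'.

m = 26955
d = (-11, -13);  v_rel = (3, 14),  |v_rel|² = 205
v_rel×d = (3)·(-13) − (14)·(-11) = 115
since m = R²·205 − 115²:  R² = (13225 + 26955) / 205 = 196
R = √196 = 14  ⇒  r_B = 14 − 6 = 8

rB=8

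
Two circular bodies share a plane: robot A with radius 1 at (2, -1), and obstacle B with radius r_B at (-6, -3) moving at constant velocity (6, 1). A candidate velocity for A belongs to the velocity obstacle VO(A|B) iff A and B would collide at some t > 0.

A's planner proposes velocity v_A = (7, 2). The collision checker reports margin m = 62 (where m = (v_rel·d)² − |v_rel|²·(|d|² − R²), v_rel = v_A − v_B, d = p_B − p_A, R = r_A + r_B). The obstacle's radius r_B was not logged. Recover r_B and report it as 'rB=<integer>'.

m = 62
d = (-8, -2);  v_rel = (1, 1),  |v_rel|² = 2
v_rel×d = (1)·(-2) − (1)·(-8) = 6
since m = R²·2 − 6²:  R² = (36 + 62) / 2 = 49
R = √49 = 7  ⇒  r_B = 7 − 1 = 6

rB=6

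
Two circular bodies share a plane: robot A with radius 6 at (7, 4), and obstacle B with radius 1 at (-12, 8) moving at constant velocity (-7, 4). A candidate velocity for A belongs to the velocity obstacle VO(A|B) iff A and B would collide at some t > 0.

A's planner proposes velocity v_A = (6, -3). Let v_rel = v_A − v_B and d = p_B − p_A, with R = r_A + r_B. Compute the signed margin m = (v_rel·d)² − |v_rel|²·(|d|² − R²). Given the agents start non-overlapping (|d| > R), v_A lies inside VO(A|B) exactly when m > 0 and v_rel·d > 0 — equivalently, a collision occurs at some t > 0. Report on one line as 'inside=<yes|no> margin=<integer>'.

d = (-19, 4),  |d|² = 377;  R = 6+1 = 7,  c = 377−7² = 328
v_rel = (13, -7),  |v_rel|² = 218;  v_rel·d = (13)·(-19) + (-7)·(4) = -275
218·t² + 550·t + 328 = 0  ⇒  m = (-275)² − 218·328 = 4121
m = 4121 > 0,  v_rel·d = -275 < 0  ⇒  outside

inside=no margin=4121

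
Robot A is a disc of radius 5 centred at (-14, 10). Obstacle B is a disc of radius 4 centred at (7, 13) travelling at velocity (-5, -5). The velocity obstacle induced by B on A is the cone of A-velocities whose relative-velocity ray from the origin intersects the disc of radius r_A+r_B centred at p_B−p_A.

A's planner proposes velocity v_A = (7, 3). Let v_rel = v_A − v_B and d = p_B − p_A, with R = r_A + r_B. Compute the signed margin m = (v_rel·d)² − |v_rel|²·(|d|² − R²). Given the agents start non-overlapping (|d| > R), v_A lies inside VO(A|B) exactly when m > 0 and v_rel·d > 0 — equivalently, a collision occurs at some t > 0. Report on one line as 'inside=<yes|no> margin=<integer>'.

d = (21, 3),  |d|² = 450;  R = 5+4 = 9,  c = 450−9² = 369
v_rel = (12, 8),  |v_rel|² = 208;  v_rel·d = (12)·(21) + (8)·(3) = 276
208·t² − 552·t + 369 = 0  ⇒  m = 276² − 208·369 = -576
m = -576 < 0,  v_rel·d = 276 > 0  ⇒  outside

inside=no margin=-576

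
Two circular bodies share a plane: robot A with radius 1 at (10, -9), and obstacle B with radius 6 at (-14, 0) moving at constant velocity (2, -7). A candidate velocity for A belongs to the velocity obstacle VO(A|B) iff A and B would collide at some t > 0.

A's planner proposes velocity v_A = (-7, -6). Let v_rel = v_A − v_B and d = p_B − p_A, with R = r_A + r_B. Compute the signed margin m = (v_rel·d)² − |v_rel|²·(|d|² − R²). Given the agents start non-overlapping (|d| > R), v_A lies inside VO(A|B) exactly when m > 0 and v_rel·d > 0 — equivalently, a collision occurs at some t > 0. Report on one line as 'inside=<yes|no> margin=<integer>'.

d = (-24, 9),  |d|² = 657;  R = 1+6 = 7,  c = 657−7² = 608
v_rel = (-9, 1),  |v_rel|² = 82;  v_rel·d = (-9)·(-24) + (1)·(9) = 225
82·t² − 450·t + 608 = 0  ⇒  m = 225² − 82·608 = 769
m = 769 > 0,  v_rel·d = 225 > 0  ⇒  inside

inside=yes margin=769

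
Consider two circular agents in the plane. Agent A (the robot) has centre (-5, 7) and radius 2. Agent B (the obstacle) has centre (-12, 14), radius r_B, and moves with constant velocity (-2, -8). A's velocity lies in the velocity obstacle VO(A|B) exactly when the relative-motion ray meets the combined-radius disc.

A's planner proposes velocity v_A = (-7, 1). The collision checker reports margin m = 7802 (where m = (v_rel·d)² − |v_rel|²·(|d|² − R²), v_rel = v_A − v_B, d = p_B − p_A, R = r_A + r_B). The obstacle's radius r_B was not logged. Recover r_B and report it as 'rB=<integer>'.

m = 7802
d = (-7, 7);  v_rel = (-5, 9),  |v_rel|² = 106
v_rel×d = (-5)·(7) − (9)·(-7) = 28
since m = R²·106 − 28²:  R² = (784 + 7802) / 106 = 81
R = √81 = 9  ⇒  r_B = 9 − 2 = 7

rB=7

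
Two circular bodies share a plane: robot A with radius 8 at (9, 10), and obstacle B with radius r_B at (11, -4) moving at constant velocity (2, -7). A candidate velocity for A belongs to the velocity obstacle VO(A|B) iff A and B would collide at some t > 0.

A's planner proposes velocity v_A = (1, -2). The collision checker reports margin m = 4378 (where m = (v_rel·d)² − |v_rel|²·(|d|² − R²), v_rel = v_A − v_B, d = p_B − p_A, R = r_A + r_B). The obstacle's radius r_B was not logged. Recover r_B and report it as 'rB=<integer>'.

m = 4378
d = (2, -14);  v_rel = (-1, 5),  |v_rel|² = 26
v_rel×d = (-1)·(-14) − (5)·(2) = 4
since m = R²·26 − 4²:  R² = (16 + 4378) / 26 = 169
R = √169 = 13  ⇒  r_B = 13 − 8 = 5

rB=5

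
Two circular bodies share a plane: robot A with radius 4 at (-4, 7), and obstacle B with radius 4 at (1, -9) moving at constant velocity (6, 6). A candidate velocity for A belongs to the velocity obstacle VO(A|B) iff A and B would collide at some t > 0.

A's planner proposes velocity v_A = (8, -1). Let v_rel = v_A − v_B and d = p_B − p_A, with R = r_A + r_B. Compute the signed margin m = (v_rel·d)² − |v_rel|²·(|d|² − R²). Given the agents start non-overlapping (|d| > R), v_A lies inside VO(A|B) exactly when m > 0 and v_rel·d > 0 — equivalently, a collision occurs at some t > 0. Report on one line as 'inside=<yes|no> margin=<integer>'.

d = (5, -16),  |d|² = 281;  R = 4+4 = 8,  c = 281−8² = 217
v_rel = (2, -7),  |v_rel|² = 53;  v_rel·d = (2)·(5) + (-7)·(-16) = 122
53·t² − 244·t + 217 = 0  ⇒  m = 122² − 53·217 = 3383
m = 3383 > 0,  v_rel·d = 122 > 0  ⇒  inside

inside=yes margin=3383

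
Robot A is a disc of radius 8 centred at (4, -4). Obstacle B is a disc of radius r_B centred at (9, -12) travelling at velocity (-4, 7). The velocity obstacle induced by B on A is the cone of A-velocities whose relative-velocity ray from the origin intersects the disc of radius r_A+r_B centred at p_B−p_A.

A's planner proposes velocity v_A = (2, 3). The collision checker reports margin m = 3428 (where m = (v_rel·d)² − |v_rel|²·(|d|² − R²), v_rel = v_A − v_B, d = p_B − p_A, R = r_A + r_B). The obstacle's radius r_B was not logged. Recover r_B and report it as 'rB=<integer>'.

m = 3428
d = (5, -8);  v_rel = (6, -4),  |v_rel|² = 52
v_rel×d = (6)·(-8) − (-4)·(5) = -28
since m = R²·52 − (-28)²:  R² = (784 + 3428) / 52 = 81
R = √81 = 9  ⇒  r_B = 9 − 8 = 1

rB=1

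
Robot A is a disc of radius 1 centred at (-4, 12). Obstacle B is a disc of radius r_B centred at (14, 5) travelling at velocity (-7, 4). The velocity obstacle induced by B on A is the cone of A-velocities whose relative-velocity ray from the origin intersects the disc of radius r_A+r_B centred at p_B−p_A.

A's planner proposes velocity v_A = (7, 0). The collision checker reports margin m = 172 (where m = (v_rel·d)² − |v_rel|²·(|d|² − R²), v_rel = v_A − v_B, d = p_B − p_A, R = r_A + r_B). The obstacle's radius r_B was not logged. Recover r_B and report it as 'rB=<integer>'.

m = 172
d = (18, -7);  v_rel = (14, -4),  |v_rel|² = 212
v_rel×d = (14)·(-7) − (-4)·(18) = -26
since m = R²·212 − (-26)²:  R² = (676 + 172) / 212 = 4
R = √4 = 2  ⇒  r_B = 2 − 1 = 1

rB=1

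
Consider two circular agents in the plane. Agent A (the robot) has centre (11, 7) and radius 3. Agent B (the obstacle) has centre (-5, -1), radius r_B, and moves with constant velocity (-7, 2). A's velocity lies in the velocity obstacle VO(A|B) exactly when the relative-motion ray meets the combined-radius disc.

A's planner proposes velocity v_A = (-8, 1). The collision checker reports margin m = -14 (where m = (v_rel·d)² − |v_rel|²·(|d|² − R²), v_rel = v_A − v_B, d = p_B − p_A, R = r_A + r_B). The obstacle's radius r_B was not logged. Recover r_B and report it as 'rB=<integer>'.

m = -14
d = (-16, -8);  v_rel = (-1, -1),  |v_rel|² = 2
v_rel×d = (-1)·(-8) − (-1)·(-16) = -8
since m = R²·2 − (-8)²:  R² = (64 + -14) / 2 = 25
R = √25 = 5  ⇒  r_B = 5 − 3 = 2

rB=2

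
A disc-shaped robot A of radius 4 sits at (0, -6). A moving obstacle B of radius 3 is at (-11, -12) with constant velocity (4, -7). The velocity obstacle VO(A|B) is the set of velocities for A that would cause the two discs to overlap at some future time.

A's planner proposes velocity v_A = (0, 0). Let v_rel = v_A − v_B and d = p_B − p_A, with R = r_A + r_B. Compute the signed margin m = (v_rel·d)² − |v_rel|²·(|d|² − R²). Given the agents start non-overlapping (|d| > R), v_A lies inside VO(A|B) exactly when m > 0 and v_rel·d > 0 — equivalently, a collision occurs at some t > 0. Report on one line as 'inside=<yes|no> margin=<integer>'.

d = (-11, -6),  |d|² = 157;  R = 4+3 = 7,  c = 157−7² = 108
v_rel = (-4, 7),  |v_rel|² = 65;  v_rel·d = (-4)·(-11) + (7)·(-6) = 2
65·t² − 4·t + 108 = 0  ⇒  m = 2² − 65·108 = -7016
m = -7016 < 0,  v_rel·d = 2 > 0  ⇒  outside

inside=no margin=-7016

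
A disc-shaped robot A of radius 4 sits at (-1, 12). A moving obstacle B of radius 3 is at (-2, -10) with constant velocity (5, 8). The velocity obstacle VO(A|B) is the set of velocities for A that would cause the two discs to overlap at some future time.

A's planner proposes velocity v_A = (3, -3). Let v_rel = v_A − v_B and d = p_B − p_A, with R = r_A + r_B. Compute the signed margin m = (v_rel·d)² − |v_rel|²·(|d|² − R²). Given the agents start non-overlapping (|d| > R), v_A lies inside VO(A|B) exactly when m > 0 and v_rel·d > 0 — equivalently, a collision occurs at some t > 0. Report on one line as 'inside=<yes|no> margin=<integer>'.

d = (-1, -22),  |d|² = 485;  R = 4+3 = 7,  c = 485−7² = 436
v_rel = (-2, -11),  |v_rel|² = 125;  v_rel·d = (-2)·(-1) + (-11)·(-22) = 244
125·t² − 488·t + 436 = 0  ⇒  m = 244² − 125·436 = 5036
m = 5036 > 0,  v_rel·d = 244 > 0  ⇒  inside

inside=yes margin=5036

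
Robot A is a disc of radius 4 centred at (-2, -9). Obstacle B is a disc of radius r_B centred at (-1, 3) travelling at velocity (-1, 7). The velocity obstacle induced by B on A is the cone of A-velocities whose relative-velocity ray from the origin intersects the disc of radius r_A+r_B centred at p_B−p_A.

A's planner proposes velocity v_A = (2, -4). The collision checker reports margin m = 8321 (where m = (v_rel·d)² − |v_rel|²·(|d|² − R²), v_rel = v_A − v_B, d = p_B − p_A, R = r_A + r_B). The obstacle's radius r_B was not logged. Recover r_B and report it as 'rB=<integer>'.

m = 8321
d = (1, 12);  v_rel = (3, -11),  |v_rel|² = 130
v_rel×d = (3)·(12) − (-11)·(1) = 47
since m = R²·130 − 47²:  R² = (2209 + 8321) / 130 = 81
R = √81 = 9  ⇒  r_B = 9 − 4 = 5

rB=5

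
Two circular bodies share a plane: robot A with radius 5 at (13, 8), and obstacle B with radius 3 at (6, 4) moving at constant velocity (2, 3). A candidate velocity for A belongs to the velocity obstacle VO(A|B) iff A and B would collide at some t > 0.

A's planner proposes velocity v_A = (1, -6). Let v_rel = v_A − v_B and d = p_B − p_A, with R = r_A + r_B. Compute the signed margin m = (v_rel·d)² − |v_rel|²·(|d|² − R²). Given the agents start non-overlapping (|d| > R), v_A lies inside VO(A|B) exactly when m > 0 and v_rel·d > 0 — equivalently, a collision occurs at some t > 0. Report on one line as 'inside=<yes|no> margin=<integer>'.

d = (-7, -4),  |d|² = 65;  R = 5+3 = 8,  c = 65−8² = 1
v_rel = (-1, -9),  |v_rel|² = 82;  v_rel·d = (-1)·(-7) + (-9)·(-4) = 43
82·t² − 86·t + 1 = 0  ⇒  m = 43² − 82·1 = 1767
m = 1767 > 0,  v_rel·d = 43 > 0  ⇒  inside

inside=yes margin=1767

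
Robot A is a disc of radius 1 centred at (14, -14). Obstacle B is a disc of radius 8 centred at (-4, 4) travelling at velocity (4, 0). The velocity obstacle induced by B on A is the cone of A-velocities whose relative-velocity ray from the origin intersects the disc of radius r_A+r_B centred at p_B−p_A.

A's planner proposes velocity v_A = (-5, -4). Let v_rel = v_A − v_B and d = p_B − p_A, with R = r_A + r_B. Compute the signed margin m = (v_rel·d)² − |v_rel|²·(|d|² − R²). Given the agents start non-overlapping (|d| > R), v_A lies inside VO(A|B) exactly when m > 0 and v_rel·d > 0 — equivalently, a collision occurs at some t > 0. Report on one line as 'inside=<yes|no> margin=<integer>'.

d = (-18, 18),  |d|² = 648;  R = 1+8 = 9,  c = 648−9² = 567
v_rel = (-9, -4),  |v_rel|² = 97;  v_rel·d = (-9)·(-18) + (-4)·(18) = 90
97·t² − 180·t + 567 = 0  ⇒  m = 90² − 97·567 = -46899
m = -46899 < 0,  v_rel·d = 90 > 0  ⇒  outside

inside=no margin=-46899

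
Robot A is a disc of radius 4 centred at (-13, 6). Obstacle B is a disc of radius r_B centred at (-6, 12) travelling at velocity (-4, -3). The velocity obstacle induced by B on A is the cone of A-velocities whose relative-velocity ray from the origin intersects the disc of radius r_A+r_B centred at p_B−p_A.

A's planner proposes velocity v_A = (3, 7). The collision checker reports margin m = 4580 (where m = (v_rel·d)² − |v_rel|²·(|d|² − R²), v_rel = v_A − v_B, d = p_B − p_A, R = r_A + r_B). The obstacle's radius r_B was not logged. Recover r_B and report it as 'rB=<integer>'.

m = 4580
d = (7, 6);  v_rel = (7, 10),  |v_rel|² = 149
v_rel×d = (7)·(6) − (10)·(7) = -28
since m = R²·149 − (-28)²:  R² = (784 + 4580) / 149 = 36
R = √36 = 6  ⇒  r_B = 6 − 4 = 2

rB=2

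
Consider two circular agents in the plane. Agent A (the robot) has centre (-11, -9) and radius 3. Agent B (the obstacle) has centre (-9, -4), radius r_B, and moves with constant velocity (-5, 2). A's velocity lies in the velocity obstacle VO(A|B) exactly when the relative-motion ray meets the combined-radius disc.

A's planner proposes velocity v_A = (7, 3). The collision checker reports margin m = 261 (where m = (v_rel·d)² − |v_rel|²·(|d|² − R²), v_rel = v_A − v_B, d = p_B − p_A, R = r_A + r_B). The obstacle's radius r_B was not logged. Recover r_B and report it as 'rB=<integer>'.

m = 261
d = (2, 5);  v_rel = (12, 1),  |v_rel|² = 145
v_rel×d = (12)·(5) − (1)·(2) = 58
since m = R²·145 − 58²:  R² = (3364 + 261) / 145 = 25
R = √25 = 5  ⇒  r_B = 5 − 3 = 2

rB=2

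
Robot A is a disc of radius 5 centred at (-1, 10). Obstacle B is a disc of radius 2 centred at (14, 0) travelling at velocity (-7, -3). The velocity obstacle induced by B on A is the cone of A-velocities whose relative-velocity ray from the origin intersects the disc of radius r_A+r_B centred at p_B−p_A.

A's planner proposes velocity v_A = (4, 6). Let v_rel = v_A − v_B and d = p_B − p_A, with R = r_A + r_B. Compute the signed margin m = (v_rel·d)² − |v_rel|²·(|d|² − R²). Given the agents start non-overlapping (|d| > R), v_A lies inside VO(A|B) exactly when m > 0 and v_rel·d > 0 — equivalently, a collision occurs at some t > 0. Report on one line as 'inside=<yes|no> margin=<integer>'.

d = (15, -10),  |d|² = 325;  R = 5+2 = 7,  c = 325−7² = 276
v_rel = (11, 9),  |v_rel|² = 202;  v_rel·d = (11)·(15) + (9)·(-10) = 75
202·t² − 150·t + 276 = 0  ⇒  m = 75² − 202·276 = -50127
m = -50127 < 0,  v_rel·d = 75 > 0  ⇒  outside

inside=no margin=-50127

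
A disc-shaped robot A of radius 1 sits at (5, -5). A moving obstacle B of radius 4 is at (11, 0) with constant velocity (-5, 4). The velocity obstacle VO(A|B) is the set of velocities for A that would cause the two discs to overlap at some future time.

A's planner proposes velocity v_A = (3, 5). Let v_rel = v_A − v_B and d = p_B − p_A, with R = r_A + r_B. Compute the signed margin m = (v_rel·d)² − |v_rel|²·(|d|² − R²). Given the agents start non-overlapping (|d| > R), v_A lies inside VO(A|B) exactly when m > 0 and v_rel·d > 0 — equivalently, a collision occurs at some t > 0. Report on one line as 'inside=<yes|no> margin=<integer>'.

d = (6, 5),  |d|² = 61;  R = 1+4 = 5,  c = 61−5² = 36
v_rel = (8, 1),  |v_rel|² = 65;  v_rel·d = (8)·(6) + (1)·(5) = 53
65·t² − 106·t + 36 = 0  ⇒  m = 53² − 65·36 = 469
m = 469 > 0,  v_rel·d = 53 > 0  ⇒  inside

inside=yes margin=469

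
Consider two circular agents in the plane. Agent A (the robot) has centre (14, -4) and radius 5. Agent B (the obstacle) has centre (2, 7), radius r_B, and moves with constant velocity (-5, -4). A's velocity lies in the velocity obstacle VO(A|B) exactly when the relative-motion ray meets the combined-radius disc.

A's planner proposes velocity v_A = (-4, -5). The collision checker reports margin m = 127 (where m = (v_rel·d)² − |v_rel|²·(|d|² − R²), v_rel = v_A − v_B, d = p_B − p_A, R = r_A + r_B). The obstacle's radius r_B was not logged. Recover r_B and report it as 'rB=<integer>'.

m = 127
d = (-12, 11);  v_rel = (1, -1),  |v_rel|² = 2
v_rel×d = (1)·(11) − (-1)·(-12) = -1
since m = R²·2 − (-1)²:  R² = (1 + 127) / 2 = 64
R = √64 = 8  ⇒  r_B = 8 − 5 = 3

rB=3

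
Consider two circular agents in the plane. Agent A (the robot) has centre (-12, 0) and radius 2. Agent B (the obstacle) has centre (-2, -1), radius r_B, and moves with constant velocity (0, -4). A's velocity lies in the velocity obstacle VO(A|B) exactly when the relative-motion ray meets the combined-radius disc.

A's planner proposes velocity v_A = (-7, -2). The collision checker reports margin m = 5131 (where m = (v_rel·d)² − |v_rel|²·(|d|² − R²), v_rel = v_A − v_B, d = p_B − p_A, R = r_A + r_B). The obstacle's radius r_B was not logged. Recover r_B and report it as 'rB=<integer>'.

m = 5131
d = (10, -1);  v_rel = (-7, 2),  |v_rel|² = 53
v_rel×d = (-7)·(-1) − (2)·(10) = -13
since m = R²·53 − (-13)²:  R² = (169 + 5131) / 53 = 100
R = √100 = 10  ⇒  r_B = 10 − 2 = 8

rB=8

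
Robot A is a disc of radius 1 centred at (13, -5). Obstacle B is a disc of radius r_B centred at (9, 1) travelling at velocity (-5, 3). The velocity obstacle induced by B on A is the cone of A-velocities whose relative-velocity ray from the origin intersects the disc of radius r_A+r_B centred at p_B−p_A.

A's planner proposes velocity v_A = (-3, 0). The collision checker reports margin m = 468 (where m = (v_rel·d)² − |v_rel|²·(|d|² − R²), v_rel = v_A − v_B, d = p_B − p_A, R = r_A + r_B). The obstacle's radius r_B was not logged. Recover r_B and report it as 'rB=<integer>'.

m = 468
d = (-4, 6);  v_rel = (2, -3),  |v_rel|² = 13
v_rel×d = (2)·(6) − (-3)·(-4) = 0
since m = R²·13 − 0²:  R² = (0 + 468) / 13 = 36
R = √36 = 6  ⇒  r_B = 6 − 1 = 5

rB=5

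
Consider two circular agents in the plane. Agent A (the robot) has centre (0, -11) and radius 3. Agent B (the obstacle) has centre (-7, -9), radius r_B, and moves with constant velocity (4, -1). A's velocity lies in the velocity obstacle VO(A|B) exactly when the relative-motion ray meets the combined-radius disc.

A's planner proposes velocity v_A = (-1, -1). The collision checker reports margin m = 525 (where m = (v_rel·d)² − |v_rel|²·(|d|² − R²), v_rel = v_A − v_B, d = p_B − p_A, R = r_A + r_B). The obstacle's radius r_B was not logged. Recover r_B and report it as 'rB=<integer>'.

m = 525
d = (-7, 2);  v_rel = (-5, 0),  |v_rel|² = 25
v_rel×d = (-5)·(2) − (0)·(-7) = -10
since m = R²·25 − (-10)²:  R² = (100 + 525) / 25 = 25
R = √25 = 5  ⇒  r_B = 5 − 3 = 2

rB=2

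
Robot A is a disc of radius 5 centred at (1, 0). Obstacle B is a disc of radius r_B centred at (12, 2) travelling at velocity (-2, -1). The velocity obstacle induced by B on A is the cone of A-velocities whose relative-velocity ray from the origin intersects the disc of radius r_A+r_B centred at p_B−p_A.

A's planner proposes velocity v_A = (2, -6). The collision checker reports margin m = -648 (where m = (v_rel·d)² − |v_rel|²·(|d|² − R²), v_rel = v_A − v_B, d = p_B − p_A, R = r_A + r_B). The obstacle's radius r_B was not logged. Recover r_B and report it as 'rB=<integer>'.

m = -648
d = (11, 2);  v_rel = (4, -5),  |v_rel|² = 41
v_rel×d = (4)·(2) − (-5)·(11) = 63
since m = R²·41 − 63²:  R² = (3969 + -648) / 41 = 81
R = √81 = 9  ⇒  r_B = 9 − 5 = 4

rB=4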